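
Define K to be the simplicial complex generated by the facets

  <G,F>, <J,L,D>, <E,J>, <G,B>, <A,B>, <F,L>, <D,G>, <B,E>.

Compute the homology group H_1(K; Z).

K has 8 vertices, 10 edges, 1 triangle.
rank ∂_1 = 7, rank ∂_2 = 1 ⇒ b_1 = 10 − 7 − 1 = 2; all invariant factors of ∂_2 are 1 so no torsion. So H_1 ≅ Z^2.

H_1 ≅ Z^2.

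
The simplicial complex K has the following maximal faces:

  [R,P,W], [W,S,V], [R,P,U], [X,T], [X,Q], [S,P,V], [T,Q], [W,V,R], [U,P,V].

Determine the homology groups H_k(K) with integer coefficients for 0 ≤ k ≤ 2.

H_0 = Z^2,  H_1 = Z^2,  H_2 = 0.

Order the vertices as P < Q < R < S < T < U < V < W < X. Listing each simplex with vertices in this order, K has dimension 2 with simplices:

  0-simplices (9): P, Q, R, S, T, U, V, W, X
  1-simplices (15): PR, PS, PU, PV, PW, QT, QX, RU, RV, RW, SV, SW, TX, UV, VW
  2-simplices (6): PRU, PRW, PSV, PUV, RVW, SVW

so the chain groups are C_0 ≅ Z^9, C_1 ≅ Z^15, C_2 ≅ Z^6.

Boundary ∂_1: C_1 → C_0 sends each edge [p,q] (with p < q) to q − p.
The resulting 9×15 matrix has rank 7, and its Smith normal form has invariant factors (1,1,1,1,1,1,1).

∂_2: C_2 → C_1 sends each 2-simplex [p,q,r] to [q,r] − [p,r] + [p,q]. For instance
  ∂PRU = RU − PU + PR,
  ∂SVW = VW − SW + SV.
The resulting 15×6 matrix has rank 6, and its Smith normal form has invariant factors (1,1,1,1,1,1).

Reading off H_k = ker ∂_k / im ∂_{k+1}:

  H_0: rank C_0 − rank ∂_1 = 9 − 7 = 2, and the invariant factors of ∂_1 are all 1, so H_0 ≅ Z^2.
  H_1: rank ker ∂_1 − rank ∂_2 = (15 − 7) − 6 = 2, and the invariant factors of ∂_2 are all 1, so H_1 ≅ Z^2.
  H_2: rank ker ∂_2 − rank ∂_3 = (6 − 6) − 0 = 0, and there is no ∂_3, so H_2 ≅ 0.

(K is a triangulation of the disjoint union of the cylinder S^1 x I and the circle S^1.)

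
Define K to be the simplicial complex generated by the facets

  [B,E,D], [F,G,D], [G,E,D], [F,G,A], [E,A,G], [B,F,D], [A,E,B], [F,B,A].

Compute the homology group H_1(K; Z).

Order the vertices as A < B < D < E < F < G. Listing each simplex with vertices in this order, K has dimension 2 with simplices:

  0-simplices (6): A, B, D, E, F, G
  1-simplices (12): AB, AE, AF, AG, BD, BE, BF, DE, DF, DG, EG, FG
  2-simplices (8): ABE, ABF, AEG, AFG, BDE, BDF, DEG, DFG

Hence C_0 ≅ Z^6, C_1 ≅ Z^12, C_2 ≅ Z^8.

The boundary map ∂_1: C_1 → C_0 is given by ∂[p,q] = [q] − [p]. For instance
  ∂DF = F − D.
This gives a 6×12 integer matrix of rank 5; reducing to Smith normal form yields diagonal entries (1,1,1,1,1).

Boundary ∂_2: C_2 → C_1 sends each 2-simplex [p,q,r] to [q,r] − [p,r] + [p,q]. For instance
  ∂DEG = EG − DG + DE,
  ∂BDE = DE − BE + BD.
This gives a 12×8 integer matrix of rank 7; reducing to Smith normal form yields diagonal entries (1,1,1,1,1,1,1).

Now H_k = ker ∂_k / im ∂_{k+1}, so:

  H_1: rank ker ∂_1 − rank ∂_2 = (12 − 5) − 7 = 0, and the invariant factors of ∂_2 are all 1, so H_1 ≅ 0.

H_1 = 0.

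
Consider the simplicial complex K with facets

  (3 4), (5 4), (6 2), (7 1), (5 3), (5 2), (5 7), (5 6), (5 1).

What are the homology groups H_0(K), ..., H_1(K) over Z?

H_0 = Z,  H_1 = Z^3.

Take the total order 1 < 2 < 3 < 4 < 5 < 6 < 7 on the vertex set. Then K (dimension 1) consists of the simplices:

  0-simplices (7): [1], [2], [3], [4], [5], [6], [7]
  1-simplices (9): [1,5], [1,7], [2,5], [2,6], [3,4], [3,5], [4,5], [5,6], [5,7]

giving chain groups C_0 ≅ Z^7, C_1 ≅ Z^9.

∂_1: C_1 → C_0 is given by ∂[p,q] = [q] − [p].
As a 7×9 matrix over Z this has rank 6, with invariant factors (1,1,1,1,1,1).

From H_k ≅ ker(∂_k) / im(∂_{k+1}) we obtain:

  H_0: rank C_0 − rank ∂_1 = 7 − 6 = 1, and the invariant factors of ∂_1 are all 1, so H_0 ≅ Z.
  H_1: rank ker ∂_1 − rank ∂_2 = (9 − 6) − 0 = 3, and there is no ∂_2, so H_1 ≅ Z^3.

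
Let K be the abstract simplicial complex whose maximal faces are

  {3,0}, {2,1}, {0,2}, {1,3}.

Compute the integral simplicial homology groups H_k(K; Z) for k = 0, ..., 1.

Fix the vertex order 0 < 1 < 2 < 3 and write every simplex with vertices in increasing order. Then dim K = 1 and the simplices of K are:

  0-simplices (4): [0], [1], [2], [3]
  1-simplices (4): [0,2], [0,3], [1,2], [1,3]

so the chain groups are C_0 ≅ Z^4, C_1 ≅ Z^4.

Boundary ∂_1: C_1 → C_0 sends each edge [p,q] (with p < q) to q − p. For instance
  ∂[0,3] = [3] − [0].
The 4×4 boundary matrix has rank 3 and Smith normal form diag(1,1,1).

Now H_k = ker ∂_k / im ∂_{k+1}, so:

  H_0: rank C_0 − rank ∂_1 = 4 − 3 = 1, and the invariant factors of ∂_1 are all 1, so H_0 ≅ Z.
  H_1: rank ker ∂_1 − rank ∂_2 = (4 − 3) − 0 = 1, and there is no ∂_2, so H_1 ≅ Z.

(K is a triangulation of the circle S^1.)

H_0 ≅ Z,  H_1 ≅ Z.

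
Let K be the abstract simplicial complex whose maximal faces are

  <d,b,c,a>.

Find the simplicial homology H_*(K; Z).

H_0 = Z,  H_1 = 0,  H_2 = 0,  H_3 = 0.

We work with the vertex ordering a < b < c < d. The simplices of K, each written with vertices in increasing order, are:

  0-simplices (4): a, b, c, d
  1-simplices (6): ab, ac, ad, bc, bd, cd
  2-simplices (4): abc, abd, acd, bcd
  3-simplices (1): abcd

Hence C_0 ≅ Z^4, C_1 ≅ Z^6, C_2 ≅ Z^4, C_3 ≅ Z^1.

The boundary map ∂_1: C_1 → C_0 maps an edge to its endpoints' difference, ∂[p,q] = q − p. For instance
  ∂bd = d − b.
As a 4×6 matrix over Z this has rank 3, with invariant factors (1,1,1).

∂_2: C_2 → C_1 maps a triangle to the signed sum of its edges. For instance
  ∂acd = cd − ad + ac,
  ∂bcd = cd − bd + bc.
As a 6×4 matrix over Z this has rank 3, with invariant factors (1,1,1).

Boundary ∂_3: C_3 → C_2 sends each 3-simplex σ to the alternating sum Σ_i (−1)^i (σ with its i-th vertex removed). For instance
  ∂abcd = bcd − acd + abd − abc.
As a 4×1 matrix over Z this has rank 1, with invariant factors (1).

Now H_k = ker ∂_k / im ∂_{k+1}, so:

  H_0: rank C_0 − rank ∂_1 = 4 − 3 = 1, and the invariant factors of ∂_1 are all 1, so H_0 = Z.
  H_1: rank ker ∂_1 − rank ∂_2 = (6 − 3) − 3 = 0, and the invariant factors of ∂_2 are all 1, so H_1 = 0.
  H_2: rank ker ∂_2 − rank ∂_3 = (4 − 3) − 1 = 0, and the invariant factors of ∂_3 are all 1, so H_2 = 0.
  H_3: rank ker ∂_3 − rank ∂_4 = (1 − 1) − 0 = 0, and there is no ∂_4, so H_3 = 0.

(K is a triangulation of the 3-simplex.)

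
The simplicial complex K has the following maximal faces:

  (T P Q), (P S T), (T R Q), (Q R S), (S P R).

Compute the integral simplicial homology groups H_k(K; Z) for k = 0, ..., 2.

H_0 ≅ Z,  H_1 ≅ Z,  H_2 = 0.

Order the vertices as P < Q < R < S < T. Listing each simplex with vertices in this order, K has dimension 2 with simplices:

  0-simplices (5): P, Q, R, S, T
  1-simplices (10): PQ, PR, PS, PT, QR, QS, QT, RS, RT, ST
  2-simplices (5): PQT, PRS, PST, QRS, QRT

so the chain groups are C_0 ≅ Z^5, C_1 ≅ Z^10, C_2 ≅ Z^5.

Boundary ∂_1: C_1 → C_0 is given by ∂[p,q] = [q] − [p].
The resulting 5×10 matrix has rank 4, and its Smith normal form has invariant factors (1,1,1,1).

Boundary ∂_2: C_2 → C_1 sends each 2-simplex [p,q,r] to [q,r] − [p,r] + [p,q]. For instance
  ∂QRS = RS − QS + QR,
  ∂PRS = RS − PS + PR.
As a 10×5 matrix over Z this has rank 5, with invariant factors (1,1,1,1,1).

Computing H_k = (kernel of ∂_k) / (image of ∂_{k+1}):

  H_0: rank C_0 − rank ∂_1 = 5 − 4 = 1, and the invariant factors of ∂_1 are all 1, so H_0 = Z.
  H_1: rank ker ∂_1 − rank ∂_2 = (10 − 4) − 5 = 1, and the invariant factors of ∂_2 are all 1, so H_1 = Z.
  H_2: rank ker ∂_2 − rank ∂_3 = (5 − 5) − 0 = 0, and there is no ∂_3, so H_2 = 0.

As a check, the Euler characteristic is 5 − 10 + 5 = 0, which agrees with 1 − 1 + 0 = 0.
(K is a triangulation of the Möbius band.)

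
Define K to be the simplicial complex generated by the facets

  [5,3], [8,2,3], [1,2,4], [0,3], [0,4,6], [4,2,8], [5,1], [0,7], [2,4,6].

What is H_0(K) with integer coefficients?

Take the total order 0 < 1 < 2 < 3 < 4 < 5 < 6 < 7 < 8 on the vertex set. Then K (dimension 2) consists of the simplices:

  0-simplices (9): [0], [1], [2], [3], [4], [5], [6], [7], [8]
  1-simplices (15): [0,3], [0,4], [0,6], [0,7], [1,2], [1,4], [1,5], [2,3], [2,4], [2,6], [2,8], [3,5], [3,8], [4,6], [4,8]
  2-simplices (5): [0,4,6], [1,2,4], [2,3,8], [2,4,6], [2,4,8]

so the chain groups are C_0 ≅ Z^9, C_1 ≅ Z^15, C_2 ≅ Z^5.

Boundary ∂_1: C_1 → C_0 maps an edge to its endpoints' difference, ∂[p,q] = q − p. For instance
  ∂[0,6] = [6] − [0].
The resulting 9×15 matrix has rank 8, and its Smith normal form has invariant factors (1,1,1,1,1,1,1,1).

The boundary map ∂_2: C_2 → C_1 acts by ∂[p,q,r] = [q,r] − [p,r] + [p,q]. For instance
  ∂[2,4,6] = [4,6] − [2,6] + [2,4],
  ∂[2,4,8] = [4,8] − [2,8] + [2,4].
The resulting 15×5 matrix has rank 5, and its Smith normal form has invariant factors (1,1,1,1,1).

Computing H_k = (kernel of ∂_k) / (image of ∂_{k+1}):

  H_0: rank C_0 − rank ∂_1 = 9 − 8 = 1, and the invariant factors of ∂_1 are all 1, so H_0 = Z.

H_0 ≅ Z.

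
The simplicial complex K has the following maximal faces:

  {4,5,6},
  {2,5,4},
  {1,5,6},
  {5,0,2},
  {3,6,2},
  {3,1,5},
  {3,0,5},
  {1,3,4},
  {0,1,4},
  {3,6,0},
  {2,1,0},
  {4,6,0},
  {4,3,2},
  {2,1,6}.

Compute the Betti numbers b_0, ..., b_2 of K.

b_0 = 1, b_1 = 2, b_2 = 1.

Take the total order 0 < 1 < 2 < 3 < 4 < 5 < 6 on the vertex set. Then K (dimension 2) consists of the simplices:

  0-simplices (7): [0], [1], [2], [3], [4], [5], [6]
  1-simplices (21): [0,1], [0,2], [0,3], [0,4], [0,5], [0,6], [1,2], [1,3], [1,4], [1,5], [1,6], [2,3], [2,4], [2,5], [2,6], [3,4], [3,5], [3,6], [4,5], [4,6], [5,6]
  2-simplices (14): [0,1,2], [0,1,4], [0,2,5], [0,3,5], [0,3,6], [0,4,6], [1,2,6], [1,3,4], [1,3,5], [1,5,6], [2,3,4], [2,3,6], [2,4,5], [4,5,6]

so the chain groups are C_0 ≅ Z^7, C_1 ≅ Z^21, C_2 ≅ Z^14.

The boundary map ∂_1: C_1 → C_0 sends each edge [p,q] (with p < q) to q − p.
The 7×21 boundary matrix has rank 6 and Smith normal form diag(1,1,1,1,1,1).

∂_2: C_2 → C_1 maps a triangle to the signed sum of its edges. For instance
  ∂[2,3,6] = [3,6] − [2,6] + [2,3],
  ∂[2,4,5] = [4,5] − [2,5] + [2,4].
As a 21×14 matrix over Z this has rank 13, with invariant factors (1,1,1,1,1,1,1,1,1,1,1,1,1).

Computing H_k = (kernel of ∂_k) / (image of ∂_{k+1}):

  H_0: rank C_0 − rank ∂_1 = 7 − 6 = 1, and the invariant factors of ∂_1 are all 1, so H_0 ≅ Z.
  H_1: rank ker ∂_1 − rank ∂_2 = (21 − 6) − 13 = 2, and the invariant factors of ∂_2 are all 1, so H_1 ≅ Z^2.
  H_2: rank ker ∂_2 − rank ∂_3 = (14 − 13) − 0 = 1, and there is no ∂_3, so H_2 ≅ Z.

(K is a triangulation of the torus T^2.)

Hence the Betti numbers are b_0 = 1, b_1 = 2, b_2 = 1.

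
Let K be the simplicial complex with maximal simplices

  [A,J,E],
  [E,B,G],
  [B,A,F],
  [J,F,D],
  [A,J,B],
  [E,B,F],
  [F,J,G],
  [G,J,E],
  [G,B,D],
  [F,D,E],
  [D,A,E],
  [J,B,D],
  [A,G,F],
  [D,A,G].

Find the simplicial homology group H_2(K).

H_2 = Z.

We work with the vertex ordering A < B < D < E < F < G < J. The simplices of K, each written with vertices in increasing order, are:

  0-simplices (7): A, B, D, E, F, G, J
  1-simplices (21): AB, AD, AE, AF, AG, AJ, BD, BE, BF, BG, BJ, DE, DF, DG, DJ, EF, EG, EJ, FG, FJ, GJ
  2-simplices (14): ABF, ABJ, ADE, ADG, AEJ, AFG, BDG, BDJ, BEF, BEG, DEF, DFJ, EGJ, FGJ

Hence C_0 ≅ Z^7, C_1 ≅ Z^21, C_2 ≅ Z^14.

∂_1: C_1 → C_0 sends each edge [p,q] (with p < q) to q − p.
As a 7×21 matrix over Z this has rank 6, with invariant factors (1,1,1,1,1,1).

Boundary ∂_2: C_2 → C_1 maps a triangle to the signed sum of its edges. For instance
  ∂BDG = DG − BG + BD,
  ∂ABJ = BJ − AJ + AB.
This gives a 21×14 integer matrix of rank 13; reducing to Smith normal form yields diagonal entries (1,1,1,1,1,1,1,1,1,1,1,1,1).

Reading off H_k = ker ∂_k / im ∂_{k+1}:

  H_2: rank ker ∂_2 − rank ∂_3 = (14 − 13) − 0 = 1, and there is no ∂_3, so H_2 ≅ Z.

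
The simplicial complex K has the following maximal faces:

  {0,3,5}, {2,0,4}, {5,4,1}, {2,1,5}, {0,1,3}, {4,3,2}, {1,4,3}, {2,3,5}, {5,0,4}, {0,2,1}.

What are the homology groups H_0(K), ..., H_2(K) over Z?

Order the vertices as 0 < 1 < 2 < 3 < 4 < 5. Listing each simplex with vertices in this order, K has dimension 2 with simplices:

  0-simplices (6): [0], [1], [2], [3], [4], [5]
  1-simplices (15): [0,1], [0,2], [0,3], [0,4], [0,5], [1,2], [1,3], [1,4], [1,5], [2,3], [2,4], [2,5], [3,4], [3,5], [4,5]
  2-simplices (10): [0,1,2], [0,1,3], [0,2,4], [0,3,5], [0,4,5], [1,2,5], [1,3,4], [1,4,5], [2,3,4], [2,3,5]

Hence C_0 ≅ Z^6, C_1 ≅ Z^15, C_2 ≅ Z^10.

Boundary ∂_1: C_1 → C_0 is given by ∂[p,q] = [q] − [p].
The resulting 6×15 matrix has rank 5, and its Smith normal form has invariant factors (1,1,1,1,1).

The boundary map ∂_2: C_2 → C_1 acts by ∂[p,q,r] = [q,r] − [p,r] + [p,q]. For instance
  ∂[1,3,4] = [3,4] − [1,4] + [1,3],
  ∂[2,3,5] = [3,5] − [2,5] + [2,3].
As a 15×10 matrix over Z this has rank 10, with invariant factors (1,1,1,1,1,1,1,1,1,2).

From H_k ≅ ker(∂_k) / im(∂_{k+1}) we obtain:

  H_0: rank C_0 − rank ∂_1 = 6 − 5 = 1, and the invariant factors of ∂_1 are all 1, so H_0 = Z.
  H_1: rank ker ∂_1 − rank ∂_2 = (15 − 5) − 10 = 0, and ∂_2 has invariant factor 2 > 1, so H_1 = Z_2.
  H_2: rank ker ∂_2 − rank ∂_3 = (10 − 10) − 0 = 0, and there is no ∂_3, so H_2 = 0.

H_0 = Z,  H_1 = Z_2,  H_2 = 0.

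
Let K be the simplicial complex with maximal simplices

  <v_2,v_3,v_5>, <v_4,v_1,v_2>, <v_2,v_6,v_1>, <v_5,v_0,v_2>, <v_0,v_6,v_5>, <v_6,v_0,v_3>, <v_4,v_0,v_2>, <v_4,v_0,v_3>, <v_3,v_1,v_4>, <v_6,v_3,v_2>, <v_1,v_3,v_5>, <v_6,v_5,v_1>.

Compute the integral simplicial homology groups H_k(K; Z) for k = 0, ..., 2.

We work with the vertex ordering v_0 < v_1 < v_2 < v_3 < v_4 < v_5 < v_6. The simplices of K, each written with vertices in increasing order, are:

  0-simplices (7): [v_0], [v_1], [v_2], [v_3], [v_4], [v_5], [v_6]
  1-simplices (18): (18 of them)
  2-simplices (12): (12 of them)

giving chain groups C_0 ≅ Z^7, C_1 ≅ Z^18, C_2 ≅ Z^12.

∂_1: C_1 → C_0 sends each edge [p,q] (with p < q) to q − p.
The 7×18 boundary matrix has rank 6 and Smith normal form diag(1,1,1,1,1,1).

∂_2: C_2 → C_1 maps a triangle to the signed sum of its edges. For instance
  ∂[v_1,v_3,v_4] = [v_3,v_4] − [v_1,v_4] + [v_1,v_3],
  ∂[v_0,v_5,v_6] = [v_5,v_6] − [v_0,v_6] + [v_0,v_5].
This gives a 18×12 integer matrix of rank 12; reducing to Smith normal form yields diagonal entries (1,1,1,1,1,1,1,1,1,1,1,2).

Now H_k = ker ∂_k / im ∂_{k+1}, so:

  H_0: rank C_0 − rank ∂_1 = 7 − 6 = 1, and the invariant factors of ∂_1 are all 1, so H_0 = Z.
  H_1: rank ker ∂_1 − rank ∂_2 = (18 − 6) − 12 = 0, and ∂_2 has invariant factor 2 > 1, so H_1 = Z/2.
  H_2: rank ker ∂_2 − rank ∂_3 = (12 − 12) − 0 = 0, and there is no ∂_3, so H_2 = 0.

H_0 = Z,  H_1 = Z/2,  H_2 = 0.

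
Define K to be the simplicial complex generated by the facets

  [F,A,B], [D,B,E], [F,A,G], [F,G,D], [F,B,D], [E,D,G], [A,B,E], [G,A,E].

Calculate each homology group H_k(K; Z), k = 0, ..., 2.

H_0 ≅ Z,  H_1 = 0,  H_2 ≅ Z.

K has 6 vertices, 12 edges, 8 triangles.
rank ∂_0 = 0, rank ∂_1 = 5 ⇒ b_0 = 6 − 0 − 5 = 1; all invariant factors of ∂_1 are 1 so no torsion. So H_0 ≅ Z.
rank ∂_1 = 5, rank ∂_2 = 7 ⇒ b_1 = 12 − 5 − 7 = 0; all invariant factors of ∂_2 are 1 so no torsion. So H_1 ≅ 0.
rank ∂_2 = 7, rank ∂_3 = 0 ⇒ b_2 = 8 − 7 − 0 = 1. So H_2 ≅ Z.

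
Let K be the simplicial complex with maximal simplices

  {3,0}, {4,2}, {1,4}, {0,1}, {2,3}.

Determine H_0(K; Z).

H_0 = Z.

Take the total order 0 < 1 < 2 < 3 < 4 on the vertex set. Then K (dimension 1) consists of the simplices:

  0-simplices (5): [0], [1], [2], [3], [4]
  1-simplices (5): [0,1], [0,3], [1,4], [2,3], [2,4]

so the chain groups are C_0 ≅ Z^5, C_1 ≅ Z^5.

∂_1: C_1 → C_0 maps an edge to its endpoints' difference, ∂[p,q] = q − p. For instance
  ∂[2,4] = [4] − [2].
This gives a 5×5 integer matrix of rank 4; reducing to Smith normal form yields diagonal entries (1,1,1,1).

Reading off H_k = ker ∂_k / im ∂_{k+1}:

  H_0: rank C_0 − rank ∂_1 = 5 − 4 = 1, and the invariant factors of ∂_1 are all 1, so H_0 ≅ Z.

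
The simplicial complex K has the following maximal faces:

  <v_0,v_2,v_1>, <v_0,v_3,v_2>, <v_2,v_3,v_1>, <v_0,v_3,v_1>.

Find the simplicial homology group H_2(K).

H_2 ≅ Z.

We work with the vertex ordering v_0 < v_1 < v_2 < v_3. The simplices of K, each written with vertices in increasing order, are:

  0-simplices (4): [v_0], [v_1], [v_2], [v_3]
  1-simplices (6): [v_0,v_1], [v_0,v_2], [v_0,v_3], [v_1,v_2], [v_1,v_3], [v_2,v_3]
  2-simplices (4): [v_0,v_1,v_2], [v_0,v_1,v_3], [v_0,v_2,v_3], [v_1,v_2,v_3]

so the chain groups are C_0 ≅ Z^4, C_1 ≅ Z^6, C_2 ≅ Z^4.

The boundary map ∂_1: C_1 → C_0 is given by ∂[p,q] = [q] − [p]. For instance
  ∂[v_1,v_3] = [v_3] − [v_1].
The resulting 4×6 matrix has rank 3, and its Smith normal form has invariant factors (1,1,1).

The boundary map ∂_2: C_2 → C_1 sends each 2-simplex [p,q,r] to [q,r] − [p,r] + [p,q]. For instance
  ∂[v_0,v_2,v_3] = [v_2,v_3] − [v_0,v_3] + [v_0,v_2],
  ∂[v_1,v_2,v_3] = [v_2,v_3] − [v_1,v_3] + [v_1,v_2].
This gives a 6×4 integer matrix of rank 3; reducing to Smith normal form yields diagonal entries (1,1,1).

Now H_k = ker ∂_k / im ∂_{k+1}, so:

  H_2: rank ker ∂_2 − rank ∂_3 = (4 − 3) − 0 = 1, and there is no ∂_3, so H_2 = Z.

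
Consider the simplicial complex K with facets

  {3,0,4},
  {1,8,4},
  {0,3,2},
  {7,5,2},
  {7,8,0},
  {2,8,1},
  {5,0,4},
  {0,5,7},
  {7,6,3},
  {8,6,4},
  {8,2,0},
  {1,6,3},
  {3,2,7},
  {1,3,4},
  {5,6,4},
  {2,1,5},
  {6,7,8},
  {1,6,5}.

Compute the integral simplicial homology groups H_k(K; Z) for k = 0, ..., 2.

Order the vertices as 0 < 1 < 2 < 3 < 4 < 5 < 6 < 7 < 8. Listing each simplex with vertices in this order, K has dimension 2 with simplices:

  0-simplices (9): [0], [1], [2], [3], [4], [5], [6], [7], [8]
  1-simplices (27): (27 of them)
  2-simplices (18): [0,2,3], [0,2,8], [0,3,4], [0,4,5], [0,5,7], [0,7,8], [1,2,5], [1,2,8], [1,3,4], [1,3,6], [1,4,8], [1,5,6], [2,3,7], [2,5,7], [3,6,7], [4,5,6], [4,6,8], [6,7,8]

Hence C_0 ≅ Z^9, C_1 ≅ Z^27, C_2 ≅ Z^18.

The boundary map ∂_1: C_1 → C_0 maps an edge to its endpoints' difference, ∂[p,q] = q − p. For instance
  ∂[4,6] = [6] − [4].
The resulting 9×27 matrix has rank 8, and its Smith normal form has invariant factors (1,1,1,1,1,1,1,1).

Boundary ∂_2: C_2 → C_1 sends each 2-simplex [p,q,r] to [q,r] − [p,r] + [p,q]. For instance
  ∂[0,2,8] = [2,8] − [0,8] + [0,2],
  ∂[2,5,7] = [5,7] − [2,7] + [2,5].
The 27×18 boundary matrix has rank 18 and Smith normal form diag(1,1,1,1,1,1,1,1,1,1,1,1,1,1,1,1,1,2).

Reading off H_k = ker ∂_k / im ∂_{k+1}:

  H_0: rank C_0 − rank ∂_1 = 9 − 8 = 1, and the invariant factors of ∂_1 are all 1, so H_0 = Z.
  H_1: rank ker ∂_1 − rank ∂_2 = (27 − 8) − 18 = 1, and ∂_2 has invariant factor 2 > 1, so H_1 = Z × Z/2.
  H_2: rank ker ∂_2 − rank ∂_3 = (18 − 18) − 0 = 0, and there is no ∂_3, so H_2 = 0.

H_0 ≅ Z,  H_1 ≅ Z × Z/2,  H_2 = 0.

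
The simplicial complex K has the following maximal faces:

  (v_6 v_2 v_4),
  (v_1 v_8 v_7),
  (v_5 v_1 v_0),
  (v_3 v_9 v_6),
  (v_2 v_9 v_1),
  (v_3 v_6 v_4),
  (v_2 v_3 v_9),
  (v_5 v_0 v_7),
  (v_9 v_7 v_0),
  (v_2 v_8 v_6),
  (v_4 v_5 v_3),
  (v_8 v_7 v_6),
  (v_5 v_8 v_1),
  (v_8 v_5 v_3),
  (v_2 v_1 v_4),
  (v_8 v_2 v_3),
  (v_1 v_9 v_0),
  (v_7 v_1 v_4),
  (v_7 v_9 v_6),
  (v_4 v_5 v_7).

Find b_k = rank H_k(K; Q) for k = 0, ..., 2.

b_0 = 1, b_1 = 1, b_2 = 0.

Take the total order v_0 < v_1 < v_2 < v_3 < v_4 < v_5 < v_6 < v_7 < v_8 < v_9 on the vertex set. Then K (dimension 2) consists of the simplices:

  0-simplices (10): [v_0], [v_1], [v_2], [v_3], [v_4], [v_5], [v_6], [v_7], [v_8], [v_9]
  1-simplices (30): (30 of them)
  2-simplices (20): (20 of them)

Hence C_0 ≅ Z^10, C_1 ≅ Z^30, C_2 ≅ Z^20.

∂_1: C_1 → C_0 is given by ∂[p,q] = [q] − [p].
The resulting 10×30 matrix has rank 9, and its Smith normal form has invariant factors (1,1,1,1,1,1,1,1,1).

∂_2: C_2 → C_1 acts by ∂[p,q,r] = [q,r] − [p,r] + [p,q]. For instance
  ∂[v_0,v_1,v_9] = [v_1,v_9] − [v_0,v_9] + [v_0,v_1],
  ∂[v_1,v_2,v_9] = [v_2,v_9] − [v_1,v_9] + [v_1,v_2].
This gives a 30×20 integer matrix of rank 20; reducing to Smith normal form yields diagonal entries (1,1,1,1,1,1,1,1,1,1,1,1,1,1,1,1,1,1,1,2).

Now H_k = ker ∂_k / im ∂_{k+1}, so:

  H_0: rank C_0 − rank ∂_1 = 10 − 9 = 1, and the invariant factors of ∂_1 are all 1, so H_0 ≅ Z.
  H_1: rank ker ∂_1 − rank ∂_2 = (30 − 9) − 20 = 1, and ∂_2 has invariant factor 2 > 1, so H_1 ≅ Z ⊕ Z/2.
  H_2: rank ker ∂_2 − rank ∂_3 = (20 − 20) − 0 = 0, and there is no ∂_3, so H_2 ≅ 0.

As a check, the Euler characteristic is 10 − 30 + 20 = 0, which agrees with 1 − 1 + 0 = 0.
(K is a triangulation of the Klein bottle.)

Hence the Betti numbers are b_0 = 1, b_1 = 1, b_2 = 0.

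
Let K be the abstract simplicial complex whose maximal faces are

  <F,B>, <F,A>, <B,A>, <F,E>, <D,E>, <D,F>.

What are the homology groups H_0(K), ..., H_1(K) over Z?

Take the total order A < B < D < E < F on the vertex set. Then K (dimension 1) consists of the simplices:

  0-simplices (5): A, B, D, E, F
  1-simplices (6): AB, AF, BF, DE, DF, EF

giving chain groups C_0 ≅ Z^5, C_1 ≅ Z^6.

Boundary ∂_1: C_1 → C_0 sends each edge [p,q] (with p < q) to q − p.
The 5×6 boundary matrix has rank 4 and Smith normal form diag(1,1,1,1).

From H_k ≅ ker(∂_k) / im(∂_{k+1}) we obtain:

  H_0: rank C_0 − rank ∂_1 = 5 − 4 = 1, and the invariant factors of ∂_1 are all 1, so H_0 ≅ Z.
  H_1: rank ker ∂_1 − rank ∂_2 = (6 − 4) − 0 = 2, and there is no ∂_2, so H_1 ≅ Z^2.

As a check, the Euler characteristic is 5 − 6 = -1, which agrees with 1 − 2 = -1.

H_0 ≅ Z,  H_1 ≅ Z^2.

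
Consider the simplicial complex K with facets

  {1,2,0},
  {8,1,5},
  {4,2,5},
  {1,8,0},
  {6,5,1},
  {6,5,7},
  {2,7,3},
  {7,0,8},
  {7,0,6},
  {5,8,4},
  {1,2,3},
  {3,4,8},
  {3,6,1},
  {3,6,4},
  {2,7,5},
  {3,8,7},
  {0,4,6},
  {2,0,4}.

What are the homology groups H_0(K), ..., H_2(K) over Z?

H_0 ≅ Z,  H_1 ≅ Z^2,  H_2 ≅ Z.

K has 9 vertices, 27 edges, 18 triangles.
rank ∂_0 = 0, rank ∂_1 = 8 ⇒ b_0 = 9 − 0 − 8 = 1; all invariant factors of ∂_1 are 1 so no torsion. So H_0 = Z.
rank ∂_1 = 8, rank ∂_2 = 17 ⇒ b_1 = 27 − 8 − 17 = 2; all invariant factors of ∂_2 are 1 so no torsion. So H_1 = Z^2.
rank ∂_2 = 17, rank ∂_3 = 0 ⇒ b_2 = 18 − 17 − 0 = 1. So H_2 = Z.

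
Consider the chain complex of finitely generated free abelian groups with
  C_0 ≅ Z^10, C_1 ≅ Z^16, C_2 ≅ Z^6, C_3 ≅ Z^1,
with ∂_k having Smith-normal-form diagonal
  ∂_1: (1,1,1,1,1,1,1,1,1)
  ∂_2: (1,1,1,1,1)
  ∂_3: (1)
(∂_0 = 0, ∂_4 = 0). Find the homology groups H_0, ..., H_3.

H_0: b_0 = 10 − 0 − 9 = 1; torsion from ∂_1 factors > 1: none. So H_0 = Z.
H_1: b_1 = 16 − 9 − 5 = 2; torsion from ∂_2 factors > 1: none. So H_1 = Z^2.
H_2: b_2 = 6 − 5 − 1 = 0; torsion from ∂_3 factors > 1: none. So H_2 = 0.
H_3: b_3 = 1 − 1 − 0 = 0; torsion from ∂_4 factors > 1: none. So H_3 = 0.

H_0 = Z,  H_1 = Z^2,  H_2 = 0,  H_3 = 0.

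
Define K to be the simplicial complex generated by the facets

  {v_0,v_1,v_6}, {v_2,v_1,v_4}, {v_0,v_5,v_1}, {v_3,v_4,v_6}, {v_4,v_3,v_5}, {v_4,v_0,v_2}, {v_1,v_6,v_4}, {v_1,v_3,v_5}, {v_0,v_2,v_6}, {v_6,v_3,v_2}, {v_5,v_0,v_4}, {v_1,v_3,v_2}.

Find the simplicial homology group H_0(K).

H_0 ≅ Z.

Take the total order v_0 < v_1 < v_2 < v_3 < v_4 < v_5 < v_6 on the vertex set. Then K (dimension 2) consists of the simplices:

  0-simplices (7): [v_0], [v_1], [v_2], [v_3], [v_4], [v_5], [v_6]
  1-simplices (18): (18 of them)
  2-simplices (12): (12 of them)

so the chain groups are C_0 ≅ Z^7, C_1 ≅ Z^18, C_2 ≅ Z^12.

Boundary ∂_1: C_1 → C_0 sends each edge [p,q] (with p < q) to q − p. For instance
  ∂[v_0,v_2] = [v_2] − [v_0].
This gives a 7×18 integer matrix of rank 6; reducing to Smith normal form yields diagonal entries (1,1,1,1,1,1).

∂_2: C_2 → C_1 acts by ∂[p,q,r] = [q,r] − [p,r] + [p,q]. For instance
  ∂[v_0,v_2,v_4] = [v_2,v_4] − [v_0,v_4] + [v_0,v_2],
  ∂[v_3,v_4,v_6] = [v_4,v_6] − [v_3,v_6] + [v_3,v_4].
The 18×12 boundary matrix has rank 12 and Smith normal form diag(1,1,1,1,1,1,1,1,1,1,1,2).

Now H_k = ker ∂_k / im ∂_{k+1}, so:

  H_0: rank C_0 − rank ∂_1 = 7 − 6 = 1, and the invariant factors of ∂_1 are all 1, so H_0 = Z.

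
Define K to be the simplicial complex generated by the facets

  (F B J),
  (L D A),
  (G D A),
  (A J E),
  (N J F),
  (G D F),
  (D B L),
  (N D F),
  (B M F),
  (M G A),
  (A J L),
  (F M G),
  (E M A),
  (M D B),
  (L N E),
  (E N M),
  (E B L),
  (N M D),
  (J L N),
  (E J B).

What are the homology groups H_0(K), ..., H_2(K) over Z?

H_0 = Z,  H_1 = Z ⊕ Z/2,  H_2 = 0.

K has 10 vertices, 30 edges, 20 triangles.
rank ∂_0 = 0, rank ∂_1 = 9 ⇒ b_0 = 10 − 0 − 9 = 1; all invariant factors of ∂_1 are 1 so no torsion. So H_0 = Z.
rank ∂_1 = 9, rank ∂_2 = 20 ⇒ b_1 = 30 − 9 − 20 = 1; ∂_2 has invariant factor(s) [2] giving torsion. So H_1 = Z ⊕ Z/2.
rank ∂_2 = 20, rank ∂_3 = 0 ⇒ b_2 = 20 − 20 − 0 = 0. So H_2 = 0.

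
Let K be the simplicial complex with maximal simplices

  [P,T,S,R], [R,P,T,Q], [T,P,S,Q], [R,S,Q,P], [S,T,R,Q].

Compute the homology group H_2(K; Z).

H_2 ≅ 0.

Fix the vertex order P < Q < R < S < T and write every simplex with vertices in increasing order. Then dim K = 3 and the simplices of K are:

  0-simplices (5): P, Q, R, S, T
  1-simplices (10): PQ, PR, PS, PT, QR, QS, QT, RS, RT, ST
  2-simplices (10): PQR, PQS, PQT, PRS, PRT, PST, QRS, QRT, QST, RST
  3-simplices (5): PQRS, PQRT, PQST, PRST, QRST

Hence C_0 ≅ Z^5, C_1 ≅ Z^10, C_2 ≅ Z^10, C_3 ≅ Z^5.

The boundary map ∂_1: C_1 → C_0 is given by ∂[p,q] = [q] − [p]. For instance
  ∂RS = S − R.
The 5×10 boundary matrix has rank 4 and Smith normal form diag(1,1,1,1).

Boundary ∂_2: C_2 → C_1 acts by ∂[p,q,r] = [q,r] − [p,r] + [p,q]. For instance
  ∂PQS = QS − PS + PQ,
  ∂RST = ST − RT + RS.
As a 10×10 matrix over Z this has rank 6, with invariant factors (1,1,1,1,1,1).

∂_3: C_3 → C_2 sends each 3-simplex σ to the alternating sum Σ_i (−1)^i (σ with its i-th vertex removed). For instance
  ∂PQRS = QRS − PRS + PQS − PQR,
  ∂PQRT = QRT − PRT + PQT − PQR.
As a 10×5 matrix over Z this has rank 4, with invariant factors (1,1,1,1).

Now H_k = ker ∂_k / im ∂_{k+1}, so:

  H_2: rank ker ∂_2 − rank ∂_3 = (10 − 6) − 4 = 0, and the invariant factors of ∂_3 are all 1, so H_2 ≅ 0.

(K is a triangulation of the 3-sphere S^3.)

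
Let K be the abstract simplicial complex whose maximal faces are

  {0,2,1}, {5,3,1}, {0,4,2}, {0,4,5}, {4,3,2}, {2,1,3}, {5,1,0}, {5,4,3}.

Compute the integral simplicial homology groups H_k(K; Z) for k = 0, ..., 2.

Take the total order 0 < 1 < 2 < 3 < 4 < 5 on the vertex set. Then K (dimension 2) consists of the simplices:

  0-simplices (6): [0], [1], [2], [3], [4], [5]
  1-simplices (12): [0,1], [0,2], [0,4], [0,5], [1,2], [1,3], [1,5], [2,3], [2,4], [3,4], [3,5], [4,5]
  2-simplices (8): [0,1,2], [0,1,5], [0,2,4], [0,4,5], [1,2,3], [1,3,5], [2,3,4], [3,4,5]

so the chain groups are C_0 ≅ Z^6, C_1 ≅ Z^12, C_2 ≅ Z^8.

The boundary map ∂_1: C_1 → C_0 maps an edge to its endpoints' difference, ∂[p,q] = q − p. For instance
  ∂[2,4] = [4] − [2].
The 6×12 boundary matrix has rank 5 and Smith normal form diag(1,1,1,1,1).

Boundary ∂_2: C_2 → C_1 sends each 2-simplex [p,q,r] to [q,r] − [p,r] + [p,q]. For instance
  ∂[1,2,3] = [2,3] − [1,3] + [1,2],
  ∂[3,4,5] = [4,5] − [3,5] + [3,4].
The resulting 12×8 matrix has rank 7, and its Smith normal form has invariant factors (1,1,1,1,1,1,1).

Reading off H_k = ker ∂_k / im ∂_{k+1}:

  H_0: rank C_0 − rank ∂_1 = 6 − 5 = 1, and the invariant factors of ∂_1 are all 1, so H_0 = Z.
  H_1: rank ker ∂_1 − rank ∂_2 = (12 − 5) − 7 = 0, and the invariant factors of ∂_2 are all 1, so H_1 = 0.
  H_2: rank ker ∂_2 − rank ∂_3 = (8 − 7) − 0 = 1, and there is no ∂_3, so H_2 = Z.

H_0 ≅ Z,  H_1 = 0,  H_2 ≅ Z.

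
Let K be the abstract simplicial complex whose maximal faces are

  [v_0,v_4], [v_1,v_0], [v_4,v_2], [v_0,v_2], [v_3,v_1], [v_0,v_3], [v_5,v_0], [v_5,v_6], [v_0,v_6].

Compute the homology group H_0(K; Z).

Order the vertices as v_0 < v_1 < v_2 < v_3 < v_4 < v_5 < v_6. Listing each simplex with vertices in this order, K has dimension 1 with simplices:

  0-simplices (7): [v_0], [v_1], [v_2], [v_3], [v_4], [v_5], [v_6]
  1-simplices (9): [v_0,v_1], [v_0,v_2], [v_0,v_3], [v_0,v_4], [v_0,v_5], [v_0,v_6], [v_1,v_3], [v_2,v_4], [v_5,v_6]

Hence C_0 ≅ Z^7, C_1 ≅ Z^9.

∂_1: C_1 → C_0 maps an edge to its endpoints' difference, ∂[p,q] = q − p. For instance
  ∂[v_1,v_3] = [v_3] − [v_1].
The 7×9 boundary matrix has rank 6 and Smith normal form diag(1,1,1,1,1,1).

Reading off H_k = ker ∂_k / im ∂_{k+1}:

  H_0: rank C_0 − rank ∂_1 = 7 − 6 = 1, and the invariant factors of ∂_1 are all 1, so H_0 = Z.

(K is a triangulation of a wedge of 3 circles.)

H_0 = Z.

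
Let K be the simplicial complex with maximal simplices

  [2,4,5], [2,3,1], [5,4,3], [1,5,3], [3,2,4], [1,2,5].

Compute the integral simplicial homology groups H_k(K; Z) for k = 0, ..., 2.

Fix the vertex order 1 < 2 < 3 < 4 < 5 and write every simplex with vertices in increasing order. Then dim K = 2 and the simplices of K are:

  0-simplices (5): [1], [2], [3], [4], [5]
  1-simplices (9): [1,2], [1,3], [1,5], [2,3], [2,4], [2,5], [3,4], [3,5], [4,5]
  2-simplices (6): [1,2,3], [1,2,5], [1,3,5], [2,3,4], [2,4,5], [3,4,5]

so the chain groups are C_0 ≅ Z^5, C_1 ≅ Z^9, C_2 ≅ Z^6.

The boundary map ∂_1: C_1 → C_0 maps an edge to its endpoints' difference, ∂[p,q] = q − p. For instance
  ∂[1,5] = [5] − [1].
This gives a 5×9 integer matrix of rank 4; reducing to Smith normal form yields diagonal entries (1,1,1,1).

∂_2: C_2 → C_1 maps a triangle to the signed sum of its edges. For instance
  ∂[1,3,5] = [3,5] − [1,5] + [1,3],
  ∂[2,4,5] = [4,5] − [2,5] + [2,4].
As a 9×6 matrix over Z this has rank 5, with invariant factors (1,1,1,1,1).

Now H_k = ker ∂_k / im ∂_{k+1}, so:

  H_0: rank C_0 − rank ∂_1 = 5 − 4 = 1, and the invariant factors of ∂_1 are all 1, so H_0 ≅ Z.
  H_1: rank ker ∂_1 − rank ∂_2 = (9 − 4) − 5 = 0, and the invariant factors of ∂_2 are all 1, so H_1 ≅ 0.
  H_2: rank ker ∂_2 − rank ∂_3 = (6 − 5) − 0 = 1, and there is no ∂_3, so H_2 ≅ Z.

(K is a triangulation of the 2-sphere S^2.)

H_0 = Z,  H_1 = 0,  H_2 = Z.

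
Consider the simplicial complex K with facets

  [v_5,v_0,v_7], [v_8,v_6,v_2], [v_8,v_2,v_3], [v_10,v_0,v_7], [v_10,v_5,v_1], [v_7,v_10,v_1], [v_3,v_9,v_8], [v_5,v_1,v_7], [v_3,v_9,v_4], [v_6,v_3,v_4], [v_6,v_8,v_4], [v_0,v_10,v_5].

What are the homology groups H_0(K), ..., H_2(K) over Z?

Order the vertices as v_0 < v_1 < v_2 < v_3 < v_4 < v_5 < v_6 < v_7 < v_8 < v_9 < v_10. Listing each simplex with vertices in this order, K has dimension 2 with simplices:

  0-simplices (11): [v_0], [v_1], [v_2], [v_3], [v_4], [v_5], [v_6], [v_7], [v_8], [v_9], [v_10]
  1-simplices (21): (21 of them)
  2-simplices (12): (12 of them)

giving chain groups C_0 ≅ Z^11, C_1 ≅ Z^21, C_2 ≅ Z^12.

The boundary map ∂_1: C_1 → C_0 is given by ∂[p,q] = [q] − [p]. For instance
  ∂[v_1,v_5] = [v_5] − [v_1].
The resulting 11×21 matrix has rank 9, and its Smith normal form has invariant factors (1,1,1,1,1,1,1,1,1).

Boundary ∂_2: C_2 → C_1 maps a triangle to the signed sum of its edges. For instance
  ∂[v_2,v_3,v_8] = [v_3,v_8] − [v_2,v_8] + [v_2,v_3],
  ∂[v_1,v_7,v_10] = [v_7,v_10] − [v_1,v_10] + [v_1,v_7].
The 21×12 boundary matrix has rank 11 and Smith normal form diag(1,1,1,1,1,1,1,1,1,1,1).

Now H_k = ker ∂_k / im ∂_{k+1}, so:

  H_0: rank C_0 − rank ∂_1 = 11 − 9 = 2, and the invariant factors of ∂_1 are all 1, so H_0 = Z^2.
  H_1: rank ker ∂_1 − rank ∂_2 = (21 − 9) − 11 = 1, and the invariant factors of ∂_2 are all 1, so H_1 = Z.
  H_2: rank ker ∂_2 − rank ∂_3 = (12 − 11) − 0 = 1, and there is no ∂_3, so H_2 = Z.

As a check, the Euler characteristic is 11 − 21 + 12 = 2, which agrees with 2 − 1 + 1 = 2.

H_0 ≅ Z^2,  H_1 ≅ Z,  H_2 ≅ Z.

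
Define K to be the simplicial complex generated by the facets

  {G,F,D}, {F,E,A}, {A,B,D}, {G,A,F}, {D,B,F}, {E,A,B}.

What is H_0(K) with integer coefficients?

Fix the vertex order A < B < D < E < F < G and write every simplex with vertices in increasing order. Then dim K = 2 and the simplices of K are:

  0-simplices (6): A, B, D, E, F, G
  1-simplices (12): AB, AD, AE, AF, AG, BD, BE, BF, DF, DG, EF, FG
  2-simplices (6): ABD, ABE, AEF, AFG, BDF, DFG

Hence C_0 ≅ Z^6, C_1 ≅ Z^12, C_2 ≅ Z^6.

Boundary ∂_1: C_1 → C_0 is given by ∂[p,q] = [q] − [p].
The 6×12 boundary matrix has rank 5 and Smith normal form diag(1,1,1,1,1).

The boundary map ∂_2: C_2 → C_1 acts by ∂[p,q,r] = [q,r] − [p,r] + [p,q]. For instance
  ∂AEF = EF − AF + AE,
  ∂ABD = BD − AD + AB.
This gives a 12×6 integer matrix of rank 6; reducing to Smith normal form yields diagonal entries (1,1,1,1,1,1).

Reading off H_k = ker ∂_k / im ∂_{k+1}:

  H_0: rank C_0 − rank ∂_1 = 6 − 5 = 1, and the invariant factors of ∂_1 are all 1, so H_0 ≅ Z.

H_0 ≅ Z.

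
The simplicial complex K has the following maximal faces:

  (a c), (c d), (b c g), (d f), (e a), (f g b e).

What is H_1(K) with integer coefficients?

H_1 ≅ Z^2.

K has 7 vertices, 12 edges, 5 triangles, 1 3-simplex.
rank ∂_1 = 6, rank ∂_2 = 4 ⇒ b_1 = 12 − 6 − 4 = 2; all invariant factors of ∂_2 are 1 so no torsion. So H_1 = Z^2.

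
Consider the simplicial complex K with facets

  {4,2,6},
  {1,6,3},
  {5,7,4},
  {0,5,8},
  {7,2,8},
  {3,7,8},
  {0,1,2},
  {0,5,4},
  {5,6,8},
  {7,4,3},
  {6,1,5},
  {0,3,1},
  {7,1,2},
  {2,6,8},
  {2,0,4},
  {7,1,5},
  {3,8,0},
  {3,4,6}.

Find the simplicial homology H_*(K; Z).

H_0 ≅ Z,  H_1 ≅ Z^2,  H_2 ≅ Z.

Take the total order 0 < 1 < 2 < 3 < 4 < 5 < 6 < 7 < 8 on the vertex set. Then K (dimension 2) consists of the simplices:

  0-simplices (9): [0], [1], [2], [3], [4], [5], [6], [7], [8]
  1-simplices (27): (27 of them)
  2-simplices (18): [0,1,2], [0,1,3], [0,2,4], [0,3,8], [0,4,5], [0,5,8], [1,2,7], [1,3,6], [1,5,6], [1,5,7], [2,4,6], [2,6,8], [2,7,8], [3,4,6], [3,4,7], [3,7,8], [4,5,7], [5,6,8]

Hence C_0 ≅ Z^9, C_1 ≅ Z^27, C_2 ≅ Z^18.

The boundary map ∂_1: C_1 → C_0 sends each edge [p,q] (with p < q) to q − p. For instance
  ∂[7,8] = [8] − [7].
This gives a 9×27 integer matrix of rank 8; reducing to Smith normal form yields diagonal entries (1,1,1,1,1,1,1,1).

The boundary map ∂_2: C_2 → C_1 acts by ∂[p,q,r] = [q,r] − [p,r] + [p,q]. For instance
  ∂[4,5,7] = [5,7] − [4,7] + [4,5],
  ∂[2,7,8] = [7,8] − [2,8] + [2,7].
This gives a 27×18 integer matrix of rank 17; reducing to Smith normal form yields diagonal entries (1,1,1,1,1,1,1,1,1,1,1,1,1,1,1,1,1).

From H_k ≅ ker(∂_k) / im(∂_{k+1}) we obtain:

  H_0: rank C_0 − rank ∂_1 = 9 − 8 = 1, and the invariant factors of ∂_1 are all 1, so H_0 ≅ Z.
  H_1: rank ker ∂_1 − rank ∂_2 = (27 − 8) − 17 = 2, and the invariant factors of ∂_2 are all 1, so H_1 ≅ Z^2.
  H_2: rank ker ∂_2 − rank ∂_3 = (18 − 17) − 0 = 1, and there is no ∂_3, so H_2 ≅ Z.

(K is a triangulation of the torus T^2.)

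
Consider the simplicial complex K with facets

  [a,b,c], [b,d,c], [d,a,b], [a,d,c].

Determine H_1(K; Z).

H_1 = 0.

We work with the vertex ordering a < b < c < d. The simplices of K, each written with vertices in increasing order, are:

  0-simplices (4): a, b, c, d
  1-simplices (6): ab, ac, ad, bc, bd, cd
  2-simplices (4): abc, abd, acd, bcd

Hence C_0 ≅ Z^4, C_1 ≅ Z^6, C_2 ≅ Z^4.

The boundary map ∂_1: C_1 → C_0 sends each edge [p,q] (with p < q) to q − p. For instance
  ∂ab = b − a.
The 4×6 boundary matrix has rank 3 and Smith normal form diag(1,1,1).

∂_2: C_2 → C_1 sends each 2-simplex [p,q,r] to [q,r] − [p,r] + [p,q]. For instance
  ∂bcd = cd − bd + bc,
  ∂abd = bd − ad + ab.
As a 6×4 matrix over Z this has rank 3, with invariant factors (1,1,1).

From H_k ≅ ker(∂_k) / im(∂_{k+1}) we obtain:

  H_1: rank ker ∂_1 − rank ∂_2 = (6 − 3) − 3 = 0, and the invariant factors of ∂_2 are all 1, so H_1 ≅ 0.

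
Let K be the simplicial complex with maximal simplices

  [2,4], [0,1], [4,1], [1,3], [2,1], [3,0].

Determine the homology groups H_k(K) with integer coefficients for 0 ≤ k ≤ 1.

Fix the vertex order 0 < 1 < 2 < 3 < 4 and write every simplex with vertices in increasing order. Then dim K = 1 and the simplices of K are:

  0-simplices (5): [0], [1], [2], [3], [4]
  1-simplices (6): [0,1], [0,3], [1,2], [1,3], [1,4], [2,4]

Hence C_0 ≅ Z^5, C_1 ≅ Z^6.

∂_1: C_1 → C_0 is given by ∂[p,q] = [q] − [p].
The resulting 5×6 matrix has rank 4, and its Smith normal form has invariant factors (1,1,1,1).

Computing H_k = (kernel of ∂_k) / (image of ∂_{k+1}):

  H_0: rank C_0 − rank ∂_1 = 5 − 4 = 1, and the invariant factors of ∂_1 are all 1, so H_0 ≅ Z.
  H_1: rank ker ∂_1 − rank ∂_2 = (6 − 4) − 0 = 2, and there is no ∂_2, so H_1 ≅ Z^2.

As a check, the Euler characteristic is 5 − 6 = -1, which agrees with 1 − 2 = -1.

H_0 ≅ Z,  H_1 ≅ Z^2.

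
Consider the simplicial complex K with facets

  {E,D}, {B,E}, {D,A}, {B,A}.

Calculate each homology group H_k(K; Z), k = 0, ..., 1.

H_0 = Z,  H_1 = Z.

Order the vertices as A < B < D < E. Listing each simplex with vertices in this order, K has dimension 1 with simplices:

  0-simplices (4): A, B, D, E
  1-simplices (4): AB, AD, BE, DE

Hence C_0 ≅ Z^4, C_1 ≅ Z^4.

Boundary ∂_1: C_1 → C_0 sends each edge [p,q] (with p < q) to q − p.
This gives a 4×4 integer matrix of rank 3; reducing to Smith normal form yields diagonal entries (1,1,1).

Computing H_k = (kernel of ∂_k) / (image of ∂_{k+1}):

  H_0: rank C_0 − rank ∂_1 = 4 − 3 = 1, and the invariant factors of ∂_1 are all 1, so H_0 ≅ Z.
  H_1: rank ker ∂_1 − rank ∂_2 = (4 − 3) − 0 = 1, and there is no ∂_2, so H_1 ≅ Z.

As a check, the Euler characteristic is 4 − 4 = 0, which agrees with 1 − 1 = 0.
(K is a triangulation of the circle S^1.)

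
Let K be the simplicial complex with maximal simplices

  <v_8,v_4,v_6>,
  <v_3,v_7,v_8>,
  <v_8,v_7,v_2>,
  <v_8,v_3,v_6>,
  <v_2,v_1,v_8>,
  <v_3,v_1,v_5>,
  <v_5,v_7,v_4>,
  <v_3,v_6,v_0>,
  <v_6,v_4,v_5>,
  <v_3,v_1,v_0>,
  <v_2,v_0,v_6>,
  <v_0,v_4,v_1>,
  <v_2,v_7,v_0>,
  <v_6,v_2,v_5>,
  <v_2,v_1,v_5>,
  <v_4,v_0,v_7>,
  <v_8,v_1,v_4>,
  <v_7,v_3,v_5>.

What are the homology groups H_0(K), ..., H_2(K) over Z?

H_0 ≅ Z,  H_1 ≅ Z^2,  H_2 ≅ Z.

K has 9 vertices, 27 edges, 18 triangles.
rank ∂_0 = 0, rank ∂_1 = 8 ⇒ b_0 = 9 − 0 − 8 = 1; all invariant factors of ∂_1 are 1 so no torsion. So H_0 ≅ Z.
rank ∂_1 = 8, rank ∂_2 = 17 ⇒ b_1 = 27 − 8 − 17 = 2; all invariant factors of ∂_2 are 1 so no torsion. So H_1 ≅ Z^2.
rank ∂_2 = 17, rank ∂_3 = 0 ⇒ b_2 = 18 − 17 − 0 = 1. So H_2 ≅ Z.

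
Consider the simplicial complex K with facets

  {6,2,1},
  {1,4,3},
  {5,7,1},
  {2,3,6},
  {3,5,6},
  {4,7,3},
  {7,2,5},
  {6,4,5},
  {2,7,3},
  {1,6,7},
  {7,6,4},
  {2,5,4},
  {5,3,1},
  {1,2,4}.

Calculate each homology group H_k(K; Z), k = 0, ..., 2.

H_0 = Z,  H_1 = Z^2,  H_2 = Z.

Order the vertices as 1 < 2 < 3 < 4 < 5 < 6 < 7. Listing each simplex with vertices in this order, K has dimension 2 with simplices:

  0-simplices (7): [1], [2], [3], [4], [5], [6], [7]
  1-simplices (21): [1,2], [1,3], [1,4], [1,5], [1,6], [1,7], [2,3], [2,4], [2,5], [2,6], [2,7], [3,4], [3,5], [3,6], [3,7], [4,5], [4,6], [4,7], [5,6], [5,7], [6,7]
  2-simplices (14): [1,2,4], [1,2,6], [1,3,4], [1,3,5], [1,5,7], [1,6,7], [2,3,6], [2,3,7], [2,4,5], [2,5,7], [3,4,7], [3,5,6], [4,5,6], [4,6,7]

so the chain groups are C_0 ≅ Z^7, C_1 ≅ Z^21, C_2 ≅ Z^14.

∂_1: C_1 → C_0 maps an edge to its endpoints' difference, ∂[p,q] = q − p. For instance
  ∂[2,6] = [6] − [2].
As a 7×21 matrix over Z this has rank 6, with invariant factors (1,1,1,1,1,1).

Boundary ∂_2: C_2 → C_1 sends each 2-simplex [p,q,r] to [q,r] − [p,r] + [p,q]. For instance
  ∂[2,5,7] = [5,7] − [2,7] + [2,5],
  ∂[2,3,6] = [3,6] − [2,6] + [2,3].
The 21×14 boundary matrix has rank 13 and Smith normal form diag(1,1,1,1,1,1,1,1,1,1,1,1,1).

Now H_k = ker ∂_k / im ∂_{k+1}, so:

  H_0: rank C_0 − rank ∂_1 = 7 − 6 = 1, and the invariant factors of ∂_1 are all 1, so H_0 ≅ Z.
  H_1: rank ker ∂_1 − rank ∂_2 = (21 − 6) − 13 = 2, and the invariant factors of ∂_2 are all 1, so H_1 ≅ Z^2.
  H_2: rank ker ∂_2 − rank ∂_3 = (14 − 13) − 0 = 1, and there is no ∂_3, so H_2 ≅ Z.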